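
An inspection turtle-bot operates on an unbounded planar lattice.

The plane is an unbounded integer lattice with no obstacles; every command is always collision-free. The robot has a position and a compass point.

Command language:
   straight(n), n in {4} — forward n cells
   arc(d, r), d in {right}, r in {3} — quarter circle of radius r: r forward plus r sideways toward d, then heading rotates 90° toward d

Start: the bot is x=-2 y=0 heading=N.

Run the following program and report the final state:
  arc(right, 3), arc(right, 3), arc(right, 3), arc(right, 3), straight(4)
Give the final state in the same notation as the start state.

begin: x=-2 y=0 heading=N
[1] after arc(right, 3): x=1 y=3 heading=E
[2] after arc(right, 3): x=4 y=0 heading=S
[3] after arc(right, 3): x=1 y=-3 heading=W
[4] after arc(right, 3): x=-2 y=0 heading=N
[5] after straight(4): x=-2 y=4 heading=N

x=-2 y=4 heading=N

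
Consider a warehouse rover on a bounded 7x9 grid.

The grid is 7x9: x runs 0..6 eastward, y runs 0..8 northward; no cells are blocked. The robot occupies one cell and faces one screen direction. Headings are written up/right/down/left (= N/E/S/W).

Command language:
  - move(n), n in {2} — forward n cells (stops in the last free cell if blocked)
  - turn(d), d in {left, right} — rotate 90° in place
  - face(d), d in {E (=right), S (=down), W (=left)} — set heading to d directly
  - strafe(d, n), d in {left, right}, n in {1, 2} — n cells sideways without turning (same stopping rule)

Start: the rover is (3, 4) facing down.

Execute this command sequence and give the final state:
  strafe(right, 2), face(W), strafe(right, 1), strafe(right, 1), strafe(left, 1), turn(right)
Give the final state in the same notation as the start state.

(1, 5) facing up

start: (3, 4) facing down
1. strafe(right, 2) → (1, 4) facing down
2. face(W) → (1, 4) facing left
3. strafe(right, 1) → (1, 5) facing left
4. strafe(right, 1) → (1, 6) facing left
5. strafe(left, 1) → (1, 5) facing left
6. turn(right) → (1, 5) facing up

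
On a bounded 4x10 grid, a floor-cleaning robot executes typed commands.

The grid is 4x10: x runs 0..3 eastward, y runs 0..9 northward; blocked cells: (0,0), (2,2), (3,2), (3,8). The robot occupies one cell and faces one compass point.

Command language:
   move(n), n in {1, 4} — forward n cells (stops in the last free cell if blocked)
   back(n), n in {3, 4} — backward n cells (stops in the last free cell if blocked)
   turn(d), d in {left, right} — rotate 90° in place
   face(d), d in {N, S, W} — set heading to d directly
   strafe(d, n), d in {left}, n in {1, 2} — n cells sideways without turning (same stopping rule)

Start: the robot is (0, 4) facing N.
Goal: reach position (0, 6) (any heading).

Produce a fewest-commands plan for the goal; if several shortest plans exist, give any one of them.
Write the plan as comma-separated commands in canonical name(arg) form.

from: (0, 4) facing N
step 1 (turn(right)): (0, 4) facing E
step 2 (strafe(left, 2)): (0, 6) facing E
shorter routes all fall short; 2 is best.

turn(right), strafe(left, 2)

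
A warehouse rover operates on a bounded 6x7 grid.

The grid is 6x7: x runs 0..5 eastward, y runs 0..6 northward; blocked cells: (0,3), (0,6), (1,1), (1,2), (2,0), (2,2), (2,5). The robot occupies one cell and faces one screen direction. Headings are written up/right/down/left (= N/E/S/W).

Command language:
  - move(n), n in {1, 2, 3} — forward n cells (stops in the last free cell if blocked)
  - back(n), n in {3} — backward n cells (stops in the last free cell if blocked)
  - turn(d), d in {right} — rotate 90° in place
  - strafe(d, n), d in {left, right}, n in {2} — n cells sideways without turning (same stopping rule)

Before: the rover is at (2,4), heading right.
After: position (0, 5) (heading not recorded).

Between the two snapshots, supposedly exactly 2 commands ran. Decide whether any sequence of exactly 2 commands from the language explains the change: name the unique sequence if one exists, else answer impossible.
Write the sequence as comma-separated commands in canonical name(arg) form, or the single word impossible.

back(3), strafe(left, 2)

key: order matters: swapping back(3) and strafe(left, 2) lands elsewhere
begin: at (2,4), heading right
1. back(3) → at (0,4), heading right
2. strafe(left, 2) → at (0,5), heading right
no other 2-command option fits: unique.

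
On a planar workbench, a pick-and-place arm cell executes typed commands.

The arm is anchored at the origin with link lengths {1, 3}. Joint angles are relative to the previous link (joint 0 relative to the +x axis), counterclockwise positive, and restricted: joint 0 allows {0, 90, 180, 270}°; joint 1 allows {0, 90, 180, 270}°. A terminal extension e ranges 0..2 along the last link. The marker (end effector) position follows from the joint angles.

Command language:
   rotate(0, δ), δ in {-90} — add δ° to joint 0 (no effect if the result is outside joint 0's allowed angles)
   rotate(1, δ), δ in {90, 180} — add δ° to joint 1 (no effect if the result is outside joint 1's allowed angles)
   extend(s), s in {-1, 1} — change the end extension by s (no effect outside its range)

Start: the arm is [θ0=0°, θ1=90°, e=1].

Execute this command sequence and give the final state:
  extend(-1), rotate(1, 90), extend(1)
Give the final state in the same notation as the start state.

[θ0=0°, θ1=180°, e=1]

initial: [θ0=0°, θ1=90°, e=1]
step 1 (extend(-1)): [θ0=0°, θ1=90°, e=0]
step 2 (rotate(1, 90)): [θ0=0°, θ1=180°, e=0]
step 3 (extend(1)): [θ0=0°, θ1=180°, e=1]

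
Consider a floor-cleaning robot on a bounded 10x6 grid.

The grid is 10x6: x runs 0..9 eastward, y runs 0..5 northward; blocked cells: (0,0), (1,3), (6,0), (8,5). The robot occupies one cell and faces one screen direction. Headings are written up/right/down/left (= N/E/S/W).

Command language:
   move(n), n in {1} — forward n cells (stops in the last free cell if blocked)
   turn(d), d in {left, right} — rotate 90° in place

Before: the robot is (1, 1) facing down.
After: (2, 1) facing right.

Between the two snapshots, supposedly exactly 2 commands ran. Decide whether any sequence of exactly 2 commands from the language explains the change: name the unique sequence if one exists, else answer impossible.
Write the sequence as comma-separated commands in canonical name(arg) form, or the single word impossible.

key: position moved to (2,1) AND the heading swung to E — translation plus rotation needed
initial: (1, 1) facing down
step 1 (turn(left)): (1, 1) facing right
step 2 (move(1)): (2, 1) facing right
uniquely the one of 9 2-step routes that fits.

turn(left), move(1)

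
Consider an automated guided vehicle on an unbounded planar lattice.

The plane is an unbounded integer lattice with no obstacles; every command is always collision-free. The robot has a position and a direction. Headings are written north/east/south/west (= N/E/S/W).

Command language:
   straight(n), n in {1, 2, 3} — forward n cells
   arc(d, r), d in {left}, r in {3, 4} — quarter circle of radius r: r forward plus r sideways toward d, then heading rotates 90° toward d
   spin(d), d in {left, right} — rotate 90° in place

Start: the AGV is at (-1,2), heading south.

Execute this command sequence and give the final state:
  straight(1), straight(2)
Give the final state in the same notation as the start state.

at (-1,-1), heading south

initial: at (-1,2), heading south
1. straight(1) → at (-1,1), heading south
2. straight(2) → at (-1,-1), heading south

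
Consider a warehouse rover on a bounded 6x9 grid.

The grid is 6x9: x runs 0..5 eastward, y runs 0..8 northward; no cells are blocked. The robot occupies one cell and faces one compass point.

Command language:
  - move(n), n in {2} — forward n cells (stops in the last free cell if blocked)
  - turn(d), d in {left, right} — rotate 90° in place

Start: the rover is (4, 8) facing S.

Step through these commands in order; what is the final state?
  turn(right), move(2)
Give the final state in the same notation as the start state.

(2, 8) facing W

start: (4, 8) facing S
step 1 (turn(right)): (4, 8) facing W
step 2 (move(2)): (2, 8) facing W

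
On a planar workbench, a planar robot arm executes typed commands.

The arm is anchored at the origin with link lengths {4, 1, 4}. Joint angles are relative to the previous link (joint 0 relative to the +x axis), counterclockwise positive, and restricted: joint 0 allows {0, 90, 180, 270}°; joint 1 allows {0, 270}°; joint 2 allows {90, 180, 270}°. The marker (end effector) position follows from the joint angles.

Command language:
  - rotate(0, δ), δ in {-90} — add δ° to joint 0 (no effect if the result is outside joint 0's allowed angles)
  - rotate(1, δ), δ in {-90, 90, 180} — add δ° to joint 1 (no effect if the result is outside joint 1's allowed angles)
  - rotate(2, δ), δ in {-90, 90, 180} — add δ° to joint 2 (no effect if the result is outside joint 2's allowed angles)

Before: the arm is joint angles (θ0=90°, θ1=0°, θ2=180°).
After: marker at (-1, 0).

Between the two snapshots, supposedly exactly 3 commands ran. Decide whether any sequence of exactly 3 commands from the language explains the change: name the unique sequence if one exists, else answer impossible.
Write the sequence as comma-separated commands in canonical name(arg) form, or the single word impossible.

rotate(0, -90), rotate(0, -90), rotate(0, -90)

start: joint angles (θ0=90°, θ1=0°, θ2=180°)
step 1 (rotate(0, -90)): joint angles (θ0=0°, θ1=0°, θ2=180°)
step 2 (rotate(0, -90)): joint angles (θ0=270°, θ1=0°, θ2=180°)
step 3 (rotate(0, -90)): joint angles (θ0=180°, θ1=0°, θ2=180°)
all 343 alternatives checked — unique.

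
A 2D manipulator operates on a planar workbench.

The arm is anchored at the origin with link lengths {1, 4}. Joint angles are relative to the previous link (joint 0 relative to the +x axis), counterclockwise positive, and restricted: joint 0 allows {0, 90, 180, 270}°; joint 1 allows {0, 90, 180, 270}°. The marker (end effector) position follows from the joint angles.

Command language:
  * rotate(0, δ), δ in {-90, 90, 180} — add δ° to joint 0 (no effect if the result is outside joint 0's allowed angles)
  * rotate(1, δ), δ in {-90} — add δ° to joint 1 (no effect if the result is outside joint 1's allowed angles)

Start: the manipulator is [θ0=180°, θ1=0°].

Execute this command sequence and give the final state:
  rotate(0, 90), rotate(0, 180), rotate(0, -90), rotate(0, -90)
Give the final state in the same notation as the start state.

[θ0=270°, θ1=0°]

from: [θ0=180°, θ1=0°]
[1] after rotate(0, 90): [θ0=270°, θ1=0°]
[2] after rotate(0, 180): [θ0=90°, θ1=0°]
[3] after rotate(0, -90): [θ0=0°, θ1=0°]
[4] after rotate(0, -90): [θ0=270°, θ1=0°]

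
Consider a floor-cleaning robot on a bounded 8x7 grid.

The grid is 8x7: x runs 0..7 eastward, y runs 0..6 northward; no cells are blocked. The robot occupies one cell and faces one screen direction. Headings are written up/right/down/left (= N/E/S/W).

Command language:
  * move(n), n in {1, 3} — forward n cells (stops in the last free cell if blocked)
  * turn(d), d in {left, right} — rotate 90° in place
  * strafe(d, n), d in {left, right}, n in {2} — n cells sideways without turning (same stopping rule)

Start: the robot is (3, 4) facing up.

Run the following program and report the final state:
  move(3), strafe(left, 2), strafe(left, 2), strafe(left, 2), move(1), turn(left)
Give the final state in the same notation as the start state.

begin: (3, 4) facing up
[1] after move(3): (3, 6) facing up
[2] after strafe(left, 2): (1, 6) facing up
[3] after strafe(left, 2): (0, 6) facing up
[4] after strafe(left, 2): (0, 6) facing up
[5] after move(1): (0, 6) facing up
[6] after turn(left): (0, 6) facing left

(0, 6) facing left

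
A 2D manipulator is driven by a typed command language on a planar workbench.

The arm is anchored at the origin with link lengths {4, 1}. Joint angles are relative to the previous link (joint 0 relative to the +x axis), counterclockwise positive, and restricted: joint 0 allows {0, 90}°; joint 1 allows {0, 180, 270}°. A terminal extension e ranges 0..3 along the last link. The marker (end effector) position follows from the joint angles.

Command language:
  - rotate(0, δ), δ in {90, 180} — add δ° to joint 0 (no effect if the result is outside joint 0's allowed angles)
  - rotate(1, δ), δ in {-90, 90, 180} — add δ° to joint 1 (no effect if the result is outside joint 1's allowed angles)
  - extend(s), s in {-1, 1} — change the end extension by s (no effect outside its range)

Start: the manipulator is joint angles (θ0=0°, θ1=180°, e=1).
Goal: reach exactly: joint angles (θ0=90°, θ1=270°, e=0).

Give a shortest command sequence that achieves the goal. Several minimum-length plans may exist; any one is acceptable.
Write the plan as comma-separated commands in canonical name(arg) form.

rotate(0, 90), rotate(1, 90), extend(-1)

from: joint angles (θ0=0°, θ1=180°, e=1)
step 1 (rotate(0, 90)): joint angles (θ0=90°, θ1=180°, e=1)
step 2 (rotate(1, 90)): joint angles (θ0=90°, θ1=270°, e=1)
step 3 (extend(-1)): joint angles (θ0=90°, θ1=270°, e=0)
minimal: 3 command(s), checked below 3.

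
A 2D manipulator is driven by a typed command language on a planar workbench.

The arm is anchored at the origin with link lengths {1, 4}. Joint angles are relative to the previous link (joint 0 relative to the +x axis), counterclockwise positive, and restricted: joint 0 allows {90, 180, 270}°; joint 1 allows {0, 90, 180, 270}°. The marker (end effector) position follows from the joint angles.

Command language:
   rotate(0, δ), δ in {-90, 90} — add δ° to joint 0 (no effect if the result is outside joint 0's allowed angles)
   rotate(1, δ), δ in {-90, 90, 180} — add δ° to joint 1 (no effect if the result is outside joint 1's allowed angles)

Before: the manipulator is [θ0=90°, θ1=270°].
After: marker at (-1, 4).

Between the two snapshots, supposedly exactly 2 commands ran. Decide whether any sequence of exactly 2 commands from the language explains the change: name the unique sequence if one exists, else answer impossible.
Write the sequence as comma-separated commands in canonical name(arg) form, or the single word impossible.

rotate(0, -90), rotate(0, 90)

key: order matters: swapping rotate(0, -90) and rotate(0, 90) lands elsewhere
start: [θ0=90°, θ1=270°]
1. rotate(0, -90) → [θ0=90°, θ1=270°]
2. rotate(0, 90) → [θ0=180°, θ1=270°]
all 25 alternatives checked — unique.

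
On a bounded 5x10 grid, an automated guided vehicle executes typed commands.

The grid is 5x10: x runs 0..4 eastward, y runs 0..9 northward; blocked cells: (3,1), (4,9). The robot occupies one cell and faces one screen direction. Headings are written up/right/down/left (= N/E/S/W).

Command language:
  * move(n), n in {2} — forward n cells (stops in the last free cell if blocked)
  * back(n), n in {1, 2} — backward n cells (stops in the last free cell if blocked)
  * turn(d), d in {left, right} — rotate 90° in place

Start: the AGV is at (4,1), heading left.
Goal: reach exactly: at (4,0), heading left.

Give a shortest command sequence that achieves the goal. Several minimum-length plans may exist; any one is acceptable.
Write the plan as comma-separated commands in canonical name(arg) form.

turn(right), back(1), turn(left)

start: at (4,1), heading left
t=1 turn(right) ⇒ at (4,1), heading up
t=2 back(1) ⇒ at (4,0), heading up
t=3 turn(left) ⇒ at (4,0), heading left
minimal: 3 command(s), checked below 3.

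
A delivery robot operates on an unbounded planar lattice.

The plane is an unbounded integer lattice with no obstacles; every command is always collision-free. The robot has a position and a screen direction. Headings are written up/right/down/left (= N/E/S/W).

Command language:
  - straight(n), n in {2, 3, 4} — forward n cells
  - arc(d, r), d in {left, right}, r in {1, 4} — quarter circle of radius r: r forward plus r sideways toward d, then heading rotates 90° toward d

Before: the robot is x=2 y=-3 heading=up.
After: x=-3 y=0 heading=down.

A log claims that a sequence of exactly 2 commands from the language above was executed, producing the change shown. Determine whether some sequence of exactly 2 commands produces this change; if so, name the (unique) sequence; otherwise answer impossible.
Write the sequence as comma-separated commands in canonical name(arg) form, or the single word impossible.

arc(left, 4), arc(left, 1)

key: cell and facing (now S) both changed — the 2 commands mix motion and turning
initial: x=2 y=-3 heading=up
1. arc(left, 4) → x=-2 y=1 heading=left
2. arc(left, 1) → x=-3 y=0 heading=down
uniquely the one of 49 2-step routes that fits.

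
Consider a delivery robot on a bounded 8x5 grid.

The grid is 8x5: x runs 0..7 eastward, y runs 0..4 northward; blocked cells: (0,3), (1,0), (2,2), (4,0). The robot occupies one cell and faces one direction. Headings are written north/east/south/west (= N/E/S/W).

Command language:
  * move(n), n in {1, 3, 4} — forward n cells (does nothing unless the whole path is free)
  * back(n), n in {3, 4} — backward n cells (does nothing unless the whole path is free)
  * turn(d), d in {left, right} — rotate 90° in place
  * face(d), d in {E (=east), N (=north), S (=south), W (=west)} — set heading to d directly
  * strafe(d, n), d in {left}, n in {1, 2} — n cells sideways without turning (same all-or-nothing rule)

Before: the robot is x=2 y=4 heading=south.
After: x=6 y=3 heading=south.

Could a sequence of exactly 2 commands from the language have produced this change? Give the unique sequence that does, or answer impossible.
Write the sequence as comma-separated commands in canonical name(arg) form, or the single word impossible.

checked all 2-command options: none fits.

impossible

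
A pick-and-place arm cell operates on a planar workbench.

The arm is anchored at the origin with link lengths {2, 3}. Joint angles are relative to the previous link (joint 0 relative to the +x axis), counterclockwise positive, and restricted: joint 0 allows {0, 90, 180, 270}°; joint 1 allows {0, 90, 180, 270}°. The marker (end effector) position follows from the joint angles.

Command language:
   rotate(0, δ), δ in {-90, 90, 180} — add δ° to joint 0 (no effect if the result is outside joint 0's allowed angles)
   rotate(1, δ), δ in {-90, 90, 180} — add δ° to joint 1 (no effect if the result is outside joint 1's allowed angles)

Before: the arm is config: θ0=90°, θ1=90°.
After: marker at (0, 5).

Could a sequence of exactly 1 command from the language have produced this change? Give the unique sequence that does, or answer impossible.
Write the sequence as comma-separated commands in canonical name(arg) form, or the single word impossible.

rotate(1, -90)

t0: config: θ0=90°, θ1=90°
step 1 (rotate(1, -90)): config: θ0=90°, θ1=0°
uniquely the one of 6 1-step routes that fits.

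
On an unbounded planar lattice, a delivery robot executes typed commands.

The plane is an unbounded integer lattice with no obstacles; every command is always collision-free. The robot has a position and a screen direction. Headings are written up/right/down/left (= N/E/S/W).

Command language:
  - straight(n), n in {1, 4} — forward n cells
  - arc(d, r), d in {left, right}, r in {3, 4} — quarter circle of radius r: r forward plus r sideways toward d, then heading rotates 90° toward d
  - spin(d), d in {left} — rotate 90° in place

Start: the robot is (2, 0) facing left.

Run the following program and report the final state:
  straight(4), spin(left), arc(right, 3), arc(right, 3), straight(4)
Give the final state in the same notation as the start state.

begin: (2, 0) facing left
1. straight(4) → (-2, 0) facing left
2. spin(left) → (-2, 0) facing down
3. arc(right, 3) → (-5, -3) facing left
4. arc(right, 3) → (-8, 0) facing up
5. straight(4) → (-8, 4) facing up

(-8, 4) facing up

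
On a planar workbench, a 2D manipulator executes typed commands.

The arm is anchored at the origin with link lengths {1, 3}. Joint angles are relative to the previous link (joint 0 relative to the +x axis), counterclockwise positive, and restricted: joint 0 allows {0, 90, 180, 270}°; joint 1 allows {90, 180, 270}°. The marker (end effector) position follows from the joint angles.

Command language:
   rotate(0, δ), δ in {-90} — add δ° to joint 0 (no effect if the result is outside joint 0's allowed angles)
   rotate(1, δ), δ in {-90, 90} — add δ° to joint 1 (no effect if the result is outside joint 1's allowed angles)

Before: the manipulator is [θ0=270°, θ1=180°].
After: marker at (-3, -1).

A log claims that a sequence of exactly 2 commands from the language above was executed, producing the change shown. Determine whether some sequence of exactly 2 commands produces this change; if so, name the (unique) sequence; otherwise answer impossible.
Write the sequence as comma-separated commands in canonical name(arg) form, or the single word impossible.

rotate(1, 90), rotate(1, 90)

t0: [θ0=270°, θ1=180°]
t=1 rotate(1, 90) ⇒ [θ0=270°, θ1=270°]
t=2 rotate(1, 90) ⇒ [θ0=270°, θ1=270°]
all 9 alternatives checked — unique.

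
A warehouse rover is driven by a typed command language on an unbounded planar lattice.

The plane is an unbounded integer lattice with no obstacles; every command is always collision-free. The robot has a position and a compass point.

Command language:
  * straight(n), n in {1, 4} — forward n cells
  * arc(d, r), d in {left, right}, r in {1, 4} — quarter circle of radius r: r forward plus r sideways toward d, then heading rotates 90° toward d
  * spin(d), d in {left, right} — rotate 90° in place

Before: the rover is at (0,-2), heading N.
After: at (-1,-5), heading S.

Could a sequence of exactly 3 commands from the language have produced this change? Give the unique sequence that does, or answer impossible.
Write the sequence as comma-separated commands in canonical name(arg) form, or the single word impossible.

key: position moved to (-1,-5) AND the heading swung to S — translation plus rotation needed
from: at (0,-2), heading N
step 1 (arc(left, 1)): at (-1,-1), heading W
step 2 (spin(left)): at (-1,-1), heading S
step 3 (straight(4)): at (-1,-5), heading S
all 512 alternatives checked — unique.

arc(left, 1), spin(left), straight(4)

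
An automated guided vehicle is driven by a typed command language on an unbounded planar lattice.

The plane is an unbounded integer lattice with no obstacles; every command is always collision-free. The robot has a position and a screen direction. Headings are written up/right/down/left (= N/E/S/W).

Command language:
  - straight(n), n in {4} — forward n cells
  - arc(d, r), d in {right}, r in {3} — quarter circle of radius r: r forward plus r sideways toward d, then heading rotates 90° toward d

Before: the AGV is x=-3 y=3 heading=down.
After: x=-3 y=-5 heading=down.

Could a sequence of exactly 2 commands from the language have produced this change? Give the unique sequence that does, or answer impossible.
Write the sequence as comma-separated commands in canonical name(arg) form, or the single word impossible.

straight(4), straight(4)

key: heading stays S — no command in the sequence turns
begin: x=-3 y=3 heading=down
1. straight(4) → x=-3 y=-1 heading=down
2. straight(4) → x=-3 y=-5 heading=down
all 4 alternatives checked — unique.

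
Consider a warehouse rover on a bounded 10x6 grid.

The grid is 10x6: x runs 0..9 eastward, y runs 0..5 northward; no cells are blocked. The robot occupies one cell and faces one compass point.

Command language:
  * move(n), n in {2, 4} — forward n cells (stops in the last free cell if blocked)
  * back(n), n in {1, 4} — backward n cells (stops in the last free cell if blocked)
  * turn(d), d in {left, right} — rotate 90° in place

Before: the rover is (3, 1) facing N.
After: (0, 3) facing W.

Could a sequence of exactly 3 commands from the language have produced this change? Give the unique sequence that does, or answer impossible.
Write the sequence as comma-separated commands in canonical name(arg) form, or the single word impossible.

move(2), turn(left), move(4)

key: move(4) runs into the grid edge before its full distance
t0: (3, 1) facing N
[1] after move(2): (3, 3) facing N
[2] after turn(left): (3, 3) facing W
[3] after move(4): (0, 3) facing W
uniquely the one of 216 3-step routes that fits.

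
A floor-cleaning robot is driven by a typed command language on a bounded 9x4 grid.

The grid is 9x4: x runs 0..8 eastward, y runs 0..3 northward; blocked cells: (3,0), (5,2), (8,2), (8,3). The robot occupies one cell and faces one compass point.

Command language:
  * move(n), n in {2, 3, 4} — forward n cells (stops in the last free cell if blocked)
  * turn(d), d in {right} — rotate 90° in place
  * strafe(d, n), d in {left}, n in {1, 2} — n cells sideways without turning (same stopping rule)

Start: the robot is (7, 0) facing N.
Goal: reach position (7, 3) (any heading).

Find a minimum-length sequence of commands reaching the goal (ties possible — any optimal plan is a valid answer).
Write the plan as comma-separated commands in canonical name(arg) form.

move(4)

from: (7, 0) facing N
[1] after move(4): (7, 3) facing N
nothing shorter than 1 reaches the goal.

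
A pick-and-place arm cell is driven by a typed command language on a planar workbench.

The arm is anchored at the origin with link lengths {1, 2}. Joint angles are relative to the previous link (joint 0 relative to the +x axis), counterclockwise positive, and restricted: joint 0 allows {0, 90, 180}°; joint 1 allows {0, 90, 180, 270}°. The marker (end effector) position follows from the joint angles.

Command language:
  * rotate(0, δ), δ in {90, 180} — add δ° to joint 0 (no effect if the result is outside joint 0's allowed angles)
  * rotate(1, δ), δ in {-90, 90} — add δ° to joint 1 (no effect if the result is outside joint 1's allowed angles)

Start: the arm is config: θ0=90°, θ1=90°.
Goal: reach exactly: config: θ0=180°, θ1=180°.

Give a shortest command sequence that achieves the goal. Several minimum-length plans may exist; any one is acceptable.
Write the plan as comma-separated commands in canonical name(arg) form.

rotate(0, 90), rotate(1, 90)

from: config: θ0=90°, θ1=90°
step 1 (rotate(0, 90)): config: θ0=180°, θ1=90°
step 2 (rotate(1, 90)): config: θ0=180°, θ1=180°
no 1-step plan works, so 2 is optimal.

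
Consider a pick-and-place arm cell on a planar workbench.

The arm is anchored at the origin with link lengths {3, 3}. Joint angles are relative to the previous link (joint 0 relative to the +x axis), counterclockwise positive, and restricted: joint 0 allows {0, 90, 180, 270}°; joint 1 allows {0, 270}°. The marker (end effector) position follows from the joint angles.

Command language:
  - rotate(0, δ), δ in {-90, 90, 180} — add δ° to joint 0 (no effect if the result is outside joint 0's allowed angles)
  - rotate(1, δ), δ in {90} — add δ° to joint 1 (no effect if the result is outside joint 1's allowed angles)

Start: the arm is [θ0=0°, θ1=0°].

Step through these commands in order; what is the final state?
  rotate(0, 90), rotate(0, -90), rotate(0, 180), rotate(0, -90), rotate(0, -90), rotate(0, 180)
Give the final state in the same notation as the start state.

start: [θ0=0°, θ1=0°]
1. rotate(0, 90) → [θ0=90°, θ1=0°]
2. rotate(0, -90) → [θ0=0°, θ1=0°]
3. rotate(0, 180) → [θ0=180°, θ1=0°]
4. rotate(0, -90) → [θ0=90°, θ1=0°]
5. rotate(0, -90) → [θ0=0°, θ1=0°]
6. rotate(0, 180) → [θ0=180°, θ1=0°]

[θ0=180°, θ1=0°]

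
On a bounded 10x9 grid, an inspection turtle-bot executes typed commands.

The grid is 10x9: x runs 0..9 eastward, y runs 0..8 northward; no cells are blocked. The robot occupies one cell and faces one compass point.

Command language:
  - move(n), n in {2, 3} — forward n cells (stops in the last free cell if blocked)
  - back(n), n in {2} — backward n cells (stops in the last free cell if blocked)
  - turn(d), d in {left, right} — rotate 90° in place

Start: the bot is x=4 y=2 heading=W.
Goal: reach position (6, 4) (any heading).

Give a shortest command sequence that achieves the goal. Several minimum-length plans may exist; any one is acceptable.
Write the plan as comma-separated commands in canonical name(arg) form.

from: x=4 y=2 heading=W
[1] after back(2): x=6 y=2 heading=W
[2] after turn(left): x=6 y=2 heading=S
[3] after back(2): x=6 y=4 heading=S
no 2-step plan works, so 3 is optimal.

back(2), turn(left), back(2)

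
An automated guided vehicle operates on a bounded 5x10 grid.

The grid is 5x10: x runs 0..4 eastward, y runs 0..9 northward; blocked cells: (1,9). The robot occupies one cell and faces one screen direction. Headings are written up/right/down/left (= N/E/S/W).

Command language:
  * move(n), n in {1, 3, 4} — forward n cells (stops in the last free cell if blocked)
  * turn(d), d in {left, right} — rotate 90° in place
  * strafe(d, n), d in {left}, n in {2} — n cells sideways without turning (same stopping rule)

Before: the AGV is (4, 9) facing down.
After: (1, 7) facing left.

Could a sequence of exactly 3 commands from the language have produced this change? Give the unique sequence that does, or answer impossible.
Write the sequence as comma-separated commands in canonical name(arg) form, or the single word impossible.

turn(right), strafe(left, 2), move(3)

key: cell and facing (now W) both changed — the 3 commands mix motion and turning
begin: (4, 9) facing down
[1] after turn(right): (4, 9) facing left
[2] after strafe(left, 2): (4, 7) facing left
[3] after move(3): (1, 7) facing left
no rival 3-sequence matches.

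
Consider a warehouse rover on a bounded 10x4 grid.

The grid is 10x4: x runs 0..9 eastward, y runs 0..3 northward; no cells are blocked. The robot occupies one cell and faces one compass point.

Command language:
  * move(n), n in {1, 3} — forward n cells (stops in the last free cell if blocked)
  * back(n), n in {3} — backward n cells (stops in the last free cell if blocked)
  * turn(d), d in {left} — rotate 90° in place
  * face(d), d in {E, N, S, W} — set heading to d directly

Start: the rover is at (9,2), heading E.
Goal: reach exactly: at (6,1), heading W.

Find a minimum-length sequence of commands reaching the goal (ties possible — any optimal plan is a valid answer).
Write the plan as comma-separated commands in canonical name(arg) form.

back(3), face(S), move(1), face(W)

begin: at (9,2), heading E
step 1 (back(3)): at (6,2), heading E
step 2 (face(S)): at (6,2), heading S
step 3 (move(1)): at (6,1), heading S
step 4 (face(W)): at (6,1), heading W
no 3-step plan works, so 4 is optimal.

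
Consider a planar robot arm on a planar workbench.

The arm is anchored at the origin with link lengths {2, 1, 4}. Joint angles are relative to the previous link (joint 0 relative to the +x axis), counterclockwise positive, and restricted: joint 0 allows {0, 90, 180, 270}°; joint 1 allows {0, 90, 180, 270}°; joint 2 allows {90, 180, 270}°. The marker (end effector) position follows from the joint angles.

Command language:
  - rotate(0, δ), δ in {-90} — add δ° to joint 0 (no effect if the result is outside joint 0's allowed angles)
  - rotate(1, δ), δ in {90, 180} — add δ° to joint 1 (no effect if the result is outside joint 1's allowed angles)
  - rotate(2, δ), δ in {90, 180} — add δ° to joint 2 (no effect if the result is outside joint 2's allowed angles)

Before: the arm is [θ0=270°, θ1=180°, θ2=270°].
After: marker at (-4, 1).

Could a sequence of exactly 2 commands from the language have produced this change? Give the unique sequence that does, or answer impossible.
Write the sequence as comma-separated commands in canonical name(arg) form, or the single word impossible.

rotate(0, -90), rotate(0, -90)

t0: [θ0=270°, θ1=180°, θ2=270°]
[1] after rotate(0, -90): [θ0=180°, θ1=180°, θ2=270°]
[2] after rotate(0, -90): [θ0=90°, θ1=180°, θ2=270°]
all 25 alternatives checked — unique.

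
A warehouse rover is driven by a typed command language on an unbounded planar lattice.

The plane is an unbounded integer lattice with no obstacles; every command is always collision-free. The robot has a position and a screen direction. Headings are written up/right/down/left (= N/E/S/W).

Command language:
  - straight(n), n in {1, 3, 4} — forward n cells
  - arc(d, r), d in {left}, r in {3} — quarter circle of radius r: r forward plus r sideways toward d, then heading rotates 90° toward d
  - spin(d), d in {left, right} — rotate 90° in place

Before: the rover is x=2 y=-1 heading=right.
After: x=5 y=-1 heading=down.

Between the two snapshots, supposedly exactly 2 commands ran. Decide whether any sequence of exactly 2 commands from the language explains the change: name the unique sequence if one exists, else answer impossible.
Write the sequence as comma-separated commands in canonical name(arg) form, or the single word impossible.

key: cell and facing (now S) both changed — the 2 commands mix motion and turning
start: x=2 y=-1 heading=right
[1] after straight(3): x=5 y=-1 heading=right
[2] after spin(right): x=5 y=-1 heading=down
uniquely the one of 36 2-step routes that fits.

straight(3), spin(right)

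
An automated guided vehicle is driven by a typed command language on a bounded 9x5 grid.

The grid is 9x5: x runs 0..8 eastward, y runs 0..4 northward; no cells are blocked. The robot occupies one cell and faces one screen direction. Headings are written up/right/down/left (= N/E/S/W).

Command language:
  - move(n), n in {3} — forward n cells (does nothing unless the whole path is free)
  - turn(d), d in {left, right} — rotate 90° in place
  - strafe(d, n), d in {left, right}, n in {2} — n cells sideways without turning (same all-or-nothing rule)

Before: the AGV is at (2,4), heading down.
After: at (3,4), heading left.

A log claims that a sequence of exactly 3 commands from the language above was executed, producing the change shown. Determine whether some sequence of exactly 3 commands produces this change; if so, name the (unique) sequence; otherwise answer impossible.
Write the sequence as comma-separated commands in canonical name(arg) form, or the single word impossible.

impossible

all 125 sequences checked — none match.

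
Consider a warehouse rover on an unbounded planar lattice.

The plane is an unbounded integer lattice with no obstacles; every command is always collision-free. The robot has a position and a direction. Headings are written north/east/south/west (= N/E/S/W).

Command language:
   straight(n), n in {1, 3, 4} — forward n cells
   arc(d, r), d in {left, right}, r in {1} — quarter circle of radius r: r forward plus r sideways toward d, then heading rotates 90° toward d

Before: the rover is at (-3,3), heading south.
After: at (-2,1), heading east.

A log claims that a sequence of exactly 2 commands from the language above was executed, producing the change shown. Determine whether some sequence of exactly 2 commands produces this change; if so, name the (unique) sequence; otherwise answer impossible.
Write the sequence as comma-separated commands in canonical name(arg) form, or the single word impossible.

straight(1), arc(left, 1)

key: position moved to (-2,1) AND the heading swung to E — translation plus rotation needed
start: at (-3,3), heading south
1. straight(1) → at (-3,2), heading south
2. arc(left, 1) → at (-2,1), heading east
all 25 alternatives checked — unique.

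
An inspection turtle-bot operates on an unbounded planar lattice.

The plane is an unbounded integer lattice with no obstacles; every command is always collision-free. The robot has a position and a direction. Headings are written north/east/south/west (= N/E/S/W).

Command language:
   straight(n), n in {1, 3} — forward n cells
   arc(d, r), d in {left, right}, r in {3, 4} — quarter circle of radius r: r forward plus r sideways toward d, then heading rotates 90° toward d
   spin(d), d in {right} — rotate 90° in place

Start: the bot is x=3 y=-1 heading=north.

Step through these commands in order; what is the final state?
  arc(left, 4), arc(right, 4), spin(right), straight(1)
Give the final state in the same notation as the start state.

from: x=3 y=-1 heading=north
step 1 (arc(left, 4)): x=-1 y=3 heading=west
step 2 (arc(right, 4)): x=-5 y=7 heading=north
step 3 (spin(right)): x=-5 y=7 heading=east
step 4 (straight(1)): x=-4 y=7 heading=east

x=-4 y=7 heading=east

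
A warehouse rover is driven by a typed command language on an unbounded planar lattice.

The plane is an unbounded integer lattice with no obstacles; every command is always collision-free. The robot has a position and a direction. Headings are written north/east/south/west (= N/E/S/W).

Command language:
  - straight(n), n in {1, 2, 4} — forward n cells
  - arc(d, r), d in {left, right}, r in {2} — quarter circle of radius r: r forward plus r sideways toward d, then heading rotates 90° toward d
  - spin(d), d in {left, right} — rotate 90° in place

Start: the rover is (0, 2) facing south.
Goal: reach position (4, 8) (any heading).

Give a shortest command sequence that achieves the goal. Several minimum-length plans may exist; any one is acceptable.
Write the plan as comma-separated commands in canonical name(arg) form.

from: (0, 2) facing south
step 1 (arc(left, 2)): (2, 0) facing east
step 2 (arc(left, 2)): (4, 2) facing north
step 3 (straight(2)): (4, 4) facing north
step 4 (straight(4)): (4, 8) facing north
no 3-step plan works, so 4 is optimal.

arc(left, 2), arc(left, 2), straight(2), straight(4)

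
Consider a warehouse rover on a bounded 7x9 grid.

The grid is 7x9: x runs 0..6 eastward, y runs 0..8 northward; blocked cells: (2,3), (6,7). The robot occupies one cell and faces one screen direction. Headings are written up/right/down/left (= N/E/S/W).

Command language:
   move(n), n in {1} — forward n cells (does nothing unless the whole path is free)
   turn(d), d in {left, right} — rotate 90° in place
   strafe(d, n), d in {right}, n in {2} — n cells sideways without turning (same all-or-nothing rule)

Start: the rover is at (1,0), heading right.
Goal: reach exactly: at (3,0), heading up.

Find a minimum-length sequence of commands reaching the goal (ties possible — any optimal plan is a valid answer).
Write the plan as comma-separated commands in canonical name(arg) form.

from: at (1,0), heading right
step 1 (turn(left)): at (1,0), heading up
step 2 (strafe(right, 2)): at (3,0), heading up
no 1-step plan works, so 2 is optimal.

turn(left), strafe(right, 2)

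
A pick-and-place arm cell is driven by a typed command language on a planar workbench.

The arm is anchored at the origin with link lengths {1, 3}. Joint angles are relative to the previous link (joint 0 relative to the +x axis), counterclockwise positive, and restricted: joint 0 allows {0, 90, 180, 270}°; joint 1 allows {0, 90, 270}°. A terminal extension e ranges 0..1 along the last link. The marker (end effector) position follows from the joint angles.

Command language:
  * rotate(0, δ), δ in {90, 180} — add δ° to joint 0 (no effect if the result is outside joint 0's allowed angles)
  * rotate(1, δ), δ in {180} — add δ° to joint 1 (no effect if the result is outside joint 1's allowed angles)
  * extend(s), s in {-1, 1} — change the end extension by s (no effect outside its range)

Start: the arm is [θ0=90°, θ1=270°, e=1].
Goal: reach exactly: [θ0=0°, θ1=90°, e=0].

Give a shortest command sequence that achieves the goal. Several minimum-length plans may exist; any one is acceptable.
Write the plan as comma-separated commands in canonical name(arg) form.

initial: [θ0=90°, θ1=270°, e=1]
step 1 (extend(-1)): [θ0=90°, θ1=270°, e=0]
step 2 (rotate(0, 90)): [θ0=180°, θ1=270°, e=0]
step 3 (rotate(1, 180)): [θ0=180°, θ1=90°, e=0]
step 4 (rotate(0, 180)): [θ0=0°, θ1=90°, e=0]
nothing shorter than 4 reaches the goal.

extend(-1), rotate(0, 90), rotate(1, 180), rotate(0, 180)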